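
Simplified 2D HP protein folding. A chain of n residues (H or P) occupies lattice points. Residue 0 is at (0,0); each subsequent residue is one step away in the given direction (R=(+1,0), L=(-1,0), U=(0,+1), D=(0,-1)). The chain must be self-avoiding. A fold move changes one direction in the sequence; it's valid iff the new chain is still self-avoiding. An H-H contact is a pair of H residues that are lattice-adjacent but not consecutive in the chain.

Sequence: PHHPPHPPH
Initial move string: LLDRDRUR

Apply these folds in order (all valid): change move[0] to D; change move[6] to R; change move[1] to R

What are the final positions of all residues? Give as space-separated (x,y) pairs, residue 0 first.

Initial moves: LLDRDRUR
Fold: move[0]->D => DLDRDRUR (positions: [(0, 0), (0, -1), (-1, -1), (-1, -2), (0, -2), (0, -3), (1, -3), (1, -2), (2, -2)])
Fold: move[6]->R => DLDRDRRR (positions: [(0, 0), (0, -1), (-1, -1), (-1, -2), (0, -2), (0, -3), (1, -3), (2, -3), (3, -3)])
Fold: move[1]->R => DRDRDRRR (positions: [(0, 0), (0, -1), (1, -1), (1, -2), (2, -2), (2, -3), (3, -3), (4, -3), (5, -3)])

Answer: (0,0) (0,-1) (1,-1) (1,-2) (2,-2) (2,-3) (3,-3) (4,-3) (5,-3)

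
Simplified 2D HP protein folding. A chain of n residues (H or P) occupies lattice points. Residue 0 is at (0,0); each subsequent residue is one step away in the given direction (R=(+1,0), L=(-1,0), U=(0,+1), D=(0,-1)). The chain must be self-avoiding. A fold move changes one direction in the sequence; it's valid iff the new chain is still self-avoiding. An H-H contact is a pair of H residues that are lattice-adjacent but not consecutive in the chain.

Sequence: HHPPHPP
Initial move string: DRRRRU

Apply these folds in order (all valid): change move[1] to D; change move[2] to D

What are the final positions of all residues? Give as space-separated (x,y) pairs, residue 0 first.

Answer: (0,0) (0,-1) (0,-2) (0,-3) (1,-3) (2,-3) (2,-2)

Derivation:
Initial moves: DRRRRU
Fold: move[1]->D => DDRRRU (positions: [(0, 0), (0, -1), (0, -2), (1, -2), (2, -2), (3, -2), (3, -1)])
Fold: move[2]->D => DDDRRU (positions: [(0, 0), (0, -1), (0, -2), (0, -3), (1, -3), (2, -3), (2, -2)])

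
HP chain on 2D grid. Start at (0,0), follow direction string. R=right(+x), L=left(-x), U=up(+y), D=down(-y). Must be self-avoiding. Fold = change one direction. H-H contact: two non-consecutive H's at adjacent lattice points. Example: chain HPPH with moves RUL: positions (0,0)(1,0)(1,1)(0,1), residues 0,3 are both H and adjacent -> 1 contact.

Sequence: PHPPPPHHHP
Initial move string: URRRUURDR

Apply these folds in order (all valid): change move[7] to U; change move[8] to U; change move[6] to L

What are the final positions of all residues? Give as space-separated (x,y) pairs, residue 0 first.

Answer: (0,0) (0,1) (1,1) (2,1) (3,1) (3,2) (3,3) (2,3) (2,4) (2,5)

Derivation:
Initial moves: URRRUURDR
Fold: move[7]->U => URRRUURUR (positions: [(0, 0), (0, 1), (1, 1), (2, 1), (3, 1), (3, 2), (3, 3), (4, 3), (4, 4), (5, 4)])
Fold: move[8]->U => URRRUURUU (positions: [(0, 0), (0, 1), (1, 1), (2, 1), (3, 1), (3, 2), (3, 3), (4, 3), (4, 4), (4, 5)])
Fold: move[6]->L => URRRUULUU (positions: [(0, 0), (0, 1), (1, 1), (2, 1), (3, 1), (3, 2), (3, 3), (2, 3), (2, 4), (2, 5)])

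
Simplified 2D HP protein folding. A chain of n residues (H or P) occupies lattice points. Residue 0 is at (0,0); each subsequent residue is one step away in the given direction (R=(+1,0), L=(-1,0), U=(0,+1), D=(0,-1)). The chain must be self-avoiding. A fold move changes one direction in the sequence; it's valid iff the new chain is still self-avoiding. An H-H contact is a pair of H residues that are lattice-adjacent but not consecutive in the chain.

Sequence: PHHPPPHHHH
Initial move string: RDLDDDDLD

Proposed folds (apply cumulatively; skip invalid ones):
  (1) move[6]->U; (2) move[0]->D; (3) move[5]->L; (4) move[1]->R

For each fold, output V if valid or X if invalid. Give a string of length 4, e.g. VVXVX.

Answer: XVVX

Derivation:
Initial: RDLDDDDLD -> [(0, 0), (1, 0), (1, -1), (0, -1), (0, -2), (0, -3), (0, -4), (0, -5), (-1, -5), (-1, -6)]
Fold 1: move[6]->U => RDLDDDULD INVALID (collision), skipped
Fold 2: move[0]->D => DDLDDDDLD VALID
Fold 3: move[5]->L => DDLDDLDLD VALID
Fold 4: move[1]->R => DRLDDLDLD INVALID (collision), skipped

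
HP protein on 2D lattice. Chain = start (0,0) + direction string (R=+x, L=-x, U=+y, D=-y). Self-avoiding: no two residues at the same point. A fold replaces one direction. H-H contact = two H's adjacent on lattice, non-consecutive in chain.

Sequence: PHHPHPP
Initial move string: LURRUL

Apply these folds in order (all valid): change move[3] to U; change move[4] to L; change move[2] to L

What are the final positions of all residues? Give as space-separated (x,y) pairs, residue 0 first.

Answer: (0,0) (-1,0) (-1,1) (-2,1) (-2,2) (-3,2) (-4,2)

Derivation:
Initial moves: LURRUL
Fold: move[3]->U => LURUUL (positions: [(0, 0), (-1, 0), (-1, 1), (0, 1), (0, 2), (0, 3), (-1, 3)])
Fold: move[4]->L => LURULL (positions: [(0, 0), (-1, 0), (-1, 1), (0, 1), (0, 2), (-1, 2), (-2, 2)])
Fold: move[2]->L => LULULL (positions: [(0, 0), (-1, 0), (-1, 1), (-2, 1), (-2, 2), (-3, 2), (-4, 2)])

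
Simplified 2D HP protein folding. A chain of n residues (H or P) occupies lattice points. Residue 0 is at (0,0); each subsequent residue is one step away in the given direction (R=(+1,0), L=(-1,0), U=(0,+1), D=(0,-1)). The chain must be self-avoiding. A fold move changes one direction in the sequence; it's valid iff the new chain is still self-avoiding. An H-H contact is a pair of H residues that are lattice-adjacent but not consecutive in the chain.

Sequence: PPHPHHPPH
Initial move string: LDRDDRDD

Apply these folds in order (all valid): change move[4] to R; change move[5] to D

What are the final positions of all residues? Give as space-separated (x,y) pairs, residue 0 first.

Initial moves: LDRDDRDD
Fold: move[4]->R => LDRDRRDD (positions: [(0, 0), (-1, 0), (-1, -1), (0, -1), (0, -2), (1, -2), (2, -2), (2, -3), (2, -4)])
Fold: move[5]->D => LDRDRDDD (positions: [(0, 0), (-1, 0), (-1, -1), (0, -1), (0, -2), (1, -2), (1, -3), (1, -4), (1, -5)])

Answer: (0,0) (-1,0) (-1,-1) (0,-1) (0,-2) (1,-2) (1,-3) (1,-4) (1,-5)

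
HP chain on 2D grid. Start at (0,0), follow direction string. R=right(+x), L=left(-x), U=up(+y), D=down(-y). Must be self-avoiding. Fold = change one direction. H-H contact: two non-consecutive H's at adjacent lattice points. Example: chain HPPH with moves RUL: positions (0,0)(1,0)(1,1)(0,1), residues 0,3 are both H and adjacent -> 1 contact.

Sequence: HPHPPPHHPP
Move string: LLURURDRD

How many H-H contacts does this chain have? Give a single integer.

Answer: 1

Derivation:
Positions: [(0, 0), (-1, 0), (-2, 0), (-2, 1), (-1, 1), (-1, 2), (0, 2), (0, 1), (1, 1), (1, 0)]
H-H contact: residue 0 @(0,0) - residue 7 @(0, 1)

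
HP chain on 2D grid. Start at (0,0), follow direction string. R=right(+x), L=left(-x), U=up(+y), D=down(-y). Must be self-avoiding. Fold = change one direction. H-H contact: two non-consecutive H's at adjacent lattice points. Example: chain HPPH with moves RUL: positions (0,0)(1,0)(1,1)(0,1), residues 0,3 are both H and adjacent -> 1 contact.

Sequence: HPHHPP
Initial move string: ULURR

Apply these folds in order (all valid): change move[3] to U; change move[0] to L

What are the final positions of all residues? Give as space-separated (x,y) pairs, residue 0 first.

Initial moves: ULURR
Fold: move[3]->U => ULUUR (positions: [(0, 0), (0, 1), (-1, 1), (-1, 2), (-1, 3), (0, 3)])
Fold: move[0]->L => LLUUR (positions: [(0, 0), (-1, 0), (-2, 0), (-2, 1), (-2, 2), (-1, 2)])

Answer: (0,0) (-1,0) (-2,0) (-2,1) (-2,2) (-1,2)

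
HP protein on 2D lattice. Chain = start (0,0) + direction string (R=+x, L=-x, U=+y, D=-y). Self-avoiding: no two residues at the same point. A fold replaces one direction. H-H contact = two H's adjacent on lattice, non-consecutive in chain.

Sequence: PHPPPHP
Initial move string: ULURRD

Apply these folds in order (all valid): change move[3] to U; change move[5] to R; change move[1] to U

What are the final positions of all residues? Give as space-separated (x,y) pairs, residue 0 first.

Initial moves: ULURRD
Fold: move[3]->U => ULUURD (positions: [(0, 0), (0, 1), (-1, 1), (-1, 2), (-1, 3), (0, 3), (0, 2)])
Fold: move[5]->R => ULUURR (positions: [(0, 0), (0, 1), (-1, 1), (-1, 2), (-1, 3), (0, 3), (1, 3)])
Fold: move[1]->U => UUUURR (positions: [(0, 0), (0, 1), (0, 2), (0, 3), (0, 4), (1, 4), (2, 4)])

Answer: (0,0) (0,1) (0,2) (0,3) (0,4) (1,4) (2,4)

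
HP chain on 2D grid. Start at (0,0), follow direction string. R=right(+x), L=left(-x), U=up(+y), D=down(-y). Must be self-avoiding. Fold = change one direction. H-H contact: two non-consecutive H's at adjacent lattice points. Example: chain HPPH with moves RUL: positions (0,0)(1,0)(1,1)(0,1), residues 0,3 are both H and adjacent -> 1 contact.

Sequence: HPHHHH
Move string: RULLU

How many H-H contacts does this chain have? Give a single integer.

Answer: 1

Derivation:
Positions: [(0, 0), (1, 0), (1, 1), (0, 1), (-1, 1), (-1, 2)]
H-H contact: residue 0 @(0,0) - residue 3 @(0, 1)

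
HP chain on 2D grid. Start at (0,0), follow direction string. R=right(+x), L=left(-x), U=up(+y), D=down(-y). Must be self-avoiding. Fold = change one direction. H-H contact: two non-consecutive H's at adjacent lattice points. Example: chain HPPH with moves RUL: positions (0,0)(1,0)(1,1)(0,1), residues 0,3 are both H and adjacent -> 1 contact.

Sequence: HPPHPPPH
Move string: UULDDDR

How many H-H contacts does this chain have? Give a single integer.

Answer: 1

Derivation:
Positions: [(0, 0), (0, 1), (0, 2), (-1, 2), (-1, 1), (-1, 0), (-1, -1), (0, -1)]
H-H contact: residue 0 @(0,0) - residue 7 @(0, -1)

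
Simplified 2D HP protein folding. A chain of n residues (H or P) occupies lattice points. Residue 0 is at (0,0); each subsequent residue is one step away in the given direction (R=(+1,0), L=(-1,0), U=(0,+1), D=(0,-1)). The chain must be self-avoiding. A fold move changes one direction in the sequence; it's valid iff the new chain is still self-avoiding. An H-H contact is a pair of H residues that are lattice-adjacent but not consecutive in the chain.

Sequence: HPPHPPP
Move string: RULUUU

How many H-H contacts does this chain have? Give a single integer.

Answer: 1

Derivation:
Positions: [(0, 0), (1, 0), (1, 1), (0, 1), (0, 2), (0, 3), (0, 4)]
H-H contact: residue 0 @(0,0) - residue 3 @(0, 1)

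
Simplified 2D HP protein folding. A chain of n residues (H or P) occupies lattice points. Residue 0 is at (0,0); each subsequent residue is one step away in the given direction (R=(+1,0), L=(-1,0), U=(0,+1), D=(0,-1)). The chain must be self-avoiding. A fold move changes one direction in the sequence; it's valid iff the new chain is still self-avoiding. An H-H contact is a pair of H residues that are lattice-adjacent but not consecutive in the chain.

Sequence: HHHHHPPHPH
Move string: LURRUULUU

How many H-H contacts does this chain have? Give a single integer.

Answer: 1

Derivation:
Positions: [(0, 0), (-1, 0), (-1, 1), (0, 1), (1, 1), (1, 2), (1, 3), (0, 3), (0, 4), (0, 5)]
H-H contact: residue 0 @(0,0) - residue 3 @(0, 1)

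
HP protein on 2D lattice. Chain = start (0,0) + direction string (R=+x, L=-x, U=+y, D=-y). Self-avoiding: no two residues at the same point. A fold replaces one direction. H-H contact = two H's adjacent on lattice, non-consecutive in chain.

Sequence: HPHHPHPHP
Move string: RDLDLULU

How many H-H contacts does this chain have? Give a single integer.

Positions: [(0, 0), (1, 0), (1, -1), (0, -1), (0, -2), (-1, -2), (-1, -1), (-2, -1), (-2, 0)]
H-H contact: residue 0 @(0,0) - residue 3 @(0, -1)

Answer: 1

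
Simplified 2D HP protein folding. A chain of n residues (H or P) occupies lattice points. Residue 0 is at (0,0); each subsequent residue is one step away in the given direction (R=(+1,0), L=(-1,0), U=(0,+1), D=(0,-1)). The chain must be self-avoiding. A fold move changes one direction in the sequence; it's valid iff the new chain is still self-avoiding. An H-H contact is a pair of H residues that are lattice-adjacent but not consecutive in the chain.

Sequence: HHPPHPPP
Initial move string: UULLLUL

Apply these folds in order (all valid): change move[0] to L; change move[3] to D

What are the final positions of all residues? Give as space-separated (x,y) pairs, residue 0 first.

Answer: (0,0) (-1,0) (-1,1) (-2,1) (-2,0) (-3,0) (-3,1) (-4,1)

Derivation:
Initial moves: UULLLUL
Fold: move[0]->L => LULLLUL (positions: [(0, 0), (-1, 0), (-1, 1), (-2, 1), (-3, 1), (-4, 1), (-4, 2), (-5, 2)])
Fold: move[3]->D => LULDLUL (positions: [(0, 0), (-1, 0), (-1, 1), (-2, 1), (-2, 0), (-3, 0), (-3, 1), (-4, 1)])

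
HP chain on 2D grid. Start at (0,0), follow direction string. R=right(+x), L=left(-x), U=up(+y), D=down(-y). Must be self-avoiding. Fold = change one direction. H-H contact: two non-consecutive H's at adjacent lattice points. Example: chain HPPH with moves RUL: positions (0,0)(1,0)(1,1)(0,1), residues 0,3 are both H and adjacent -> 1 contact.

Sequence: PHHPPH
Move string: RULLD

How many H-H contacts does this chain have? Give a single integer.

Positions: [(0, 0), (1, 0), (1, 1), (0, 1), (-1, 1), (-1, 0)]
No H-H contacts found.

Answer: 0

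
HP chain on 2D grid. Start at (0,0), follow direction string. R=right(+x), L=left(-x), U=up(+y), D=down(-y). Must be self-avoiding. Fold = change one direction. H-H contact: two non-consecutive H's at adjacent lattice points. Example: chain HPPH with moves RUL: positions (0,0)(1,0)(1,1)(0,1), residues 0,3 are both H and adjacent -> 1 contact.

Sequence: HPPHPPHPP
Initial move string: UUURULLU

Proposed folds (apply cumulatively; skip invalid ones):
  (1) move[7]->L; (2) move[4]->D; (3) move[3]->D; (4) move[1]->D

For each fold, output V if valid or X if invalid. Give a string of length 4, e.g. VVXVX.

Answer: VXXX

Derivation:
Initial: UUURULLU -> [(0, 0), (0, 1), (0, 2), (0, 3), (1, 3), (1, 4), (0, 4), (-1, 4), (-1, 5)]
Fold 1: move[7]->L => UUURULLL VALID
Fold 2: move[4]->D => UUURDLLL INVALID (collision), skipped
Fold 3: move[3]->D => UUUDULLL INVALID (collision), skipped
Fold 4: move[1]->D => UDURULLL INVALID (collision), skipped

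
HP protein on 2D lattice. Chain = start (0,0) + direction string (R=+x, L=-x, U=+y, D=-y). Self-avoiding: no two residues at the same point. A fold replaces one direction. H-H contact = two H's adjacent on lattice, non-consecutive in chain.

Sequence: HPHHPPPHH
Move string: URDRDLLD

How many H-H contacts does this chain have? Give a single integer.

Positions: [(0, 0), (0, 1), (1, 1), (1, 0), (2, 0), (2, -1), (1, -1), (0, -1), (0, -2)]
H-H contact: residue 0 @(0,0) - residue 3 @(1, 0)
H-H contact: residue 0 @(0,0) - residue 7 @(0, -1)

Answer: 2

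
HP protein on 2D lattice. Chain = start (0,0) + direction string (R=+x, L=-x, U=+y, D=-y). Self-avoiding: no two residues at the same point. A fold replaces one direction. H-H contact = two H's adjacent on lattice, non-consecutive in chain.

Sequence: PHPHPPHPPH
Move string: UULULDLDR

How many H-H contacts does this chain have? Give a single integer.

Positions: [(0, 0), (0, 1), (0, 2), (-1, 2), (-1, 3), (-2, 3), (-2, 2), (-3, 2), (-3, 1), (-2, 1)]
H-H contact: residue 3 @(-1,2) - residue 6 @(-2, 2)
H-H contact: residue 6 @(-2,2) - residue 9 @(-2, 1)

Answer: 2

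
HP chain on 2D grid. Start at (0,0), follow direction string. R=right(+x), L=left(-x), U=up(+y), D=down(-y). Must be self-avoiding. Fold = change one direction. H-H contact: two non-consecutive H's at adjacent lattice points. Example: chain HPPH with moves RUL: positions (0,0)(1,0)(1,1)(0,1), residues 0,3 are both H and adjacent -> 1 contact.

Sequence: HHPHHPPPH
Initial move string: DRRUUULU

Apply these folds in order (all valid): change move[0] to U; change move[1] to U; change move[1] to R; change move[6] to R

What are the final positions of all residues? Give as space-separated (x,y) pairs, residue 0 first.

Answer: (0,0) (0,1) (1,1) (2,1) (2,2) (2,3) (2,4) (3,4) (3,5)

Derivation:
Initial moves: DRRUUULU
Fold: move[0]->U => URRUUULU (positions: [(0, 0), (0, 1), (1, 1), (2, 1), (2, 2), (2, 3), (2, 4), (1, 4), (1, 5)])
Fold: move[1]->U => UURUUULU (positions: [(0, 0), (0, 1), (0, 2), (1, 2), (1, 3), (1, 4), (1, 5), (0, 5), (0, 6)])
Fold: move[1]->R => URRUUULU (positions: [(0, 0), (0, 1), (1, 1), (2, 1), (2, 2), (2, 3), (2, 4), (1, 4), (1, 5)])
Fold: move[6]->R => URRUUURU (positions: [(0, 0), (0, 1), (1, 1), (2, 1), (2, 2), (2, 3), (2, 4), (3, 4), (3, 5)])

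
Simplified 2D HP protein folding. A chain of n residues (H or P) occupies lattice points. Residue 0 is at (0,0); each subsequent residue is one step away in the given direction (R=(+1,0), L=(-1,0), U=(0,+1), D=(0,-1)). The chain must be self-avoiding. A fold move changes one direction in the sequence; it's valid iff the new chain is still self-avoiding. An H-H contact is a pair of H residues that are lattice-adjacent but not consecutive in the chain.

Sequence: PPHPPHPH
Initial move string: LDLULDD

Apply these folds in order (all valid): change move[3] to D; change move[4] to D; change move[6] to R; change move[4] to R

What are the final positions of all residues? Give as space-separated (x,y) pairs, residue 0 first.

Answer: (0,0) (-1,0) (-1,-1) (-2,-1) (-2,-2) (-1,-2) (-1,-3) (0,-3)

Derivation:
Initial moves: LDLULDD
Fold: move[3]->D => LDLDLDD (positions: [(0, 0), (-1, 0), (-1, -1), (-2, -1), (-2, -2), (-3, -2), (-3, -3), (-3, -4)])
Fold: move[4]->D => LDLDDDD (positions: [(0, 0), (-1, 0), (-1, -1), (-2, -1), (-2, -2), (-2, -3), (-2, -4), (-2, -5)])
Fold: move[6]->R => LDLDDDR (positions: [(0, 0), (-1, 0), (-1, -1), (-2, -1), (-2, -2), (-2, -3), (-2, -4), (-1, -4)])
Fold: move[4]->R => LDLDRDR (positions: [(0, 0), (-1, 0), (-1, -1), (-2, -1), (-2, -2), (-1, -2), (-1, -3), (0, -3)])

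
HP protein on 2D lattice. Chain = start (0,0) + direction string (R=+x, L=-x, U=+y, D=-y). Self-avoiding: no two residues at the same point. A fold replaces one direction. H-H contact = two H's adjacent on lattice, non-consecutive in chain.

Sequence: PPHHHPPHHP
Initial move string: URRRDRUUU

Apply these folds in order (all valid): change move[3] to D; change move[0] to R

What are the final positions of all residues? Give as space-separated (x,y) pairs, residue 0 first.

Initial moves: URRRDRUUU
Fold: move[3]->D => URRDDRUUU (positions: [(0, 0), (0, 1), (1, 1), (2, 1), (2, 0), (2, -1), (3, -1), (3, 0), (3, 1), (3, 2)])
Fold: move[0]->R => RRRDDRUUU (positions: [(0, 0), (1, 0), (2, 0), (3, 0), (3, -1), (3, -2), (4, -2), (4, -1), (4, 0), (4, 1)])

Answer: (0,0) (1,0) (2,0) (3,0) (3,-1) (3,-2) (4,-2) (4,-1) (4,0) (4,1)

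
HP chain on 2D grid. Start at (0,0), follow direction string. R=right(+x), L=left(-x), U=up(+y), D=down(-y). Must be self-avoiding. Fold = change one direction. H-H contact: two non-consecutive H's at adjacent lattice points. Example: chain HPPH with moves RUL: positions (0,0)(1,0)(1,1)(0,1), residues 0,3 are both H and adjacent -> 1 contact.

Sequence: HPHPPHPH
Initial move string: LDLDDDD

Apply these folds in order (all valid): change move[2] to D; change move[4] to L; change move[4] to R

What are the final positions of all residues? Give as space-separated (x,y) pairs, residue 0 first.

Answer: (0,0) (-1,0) (-1,-1) (-1,-2) (-1,-3) (0,-3) (0,-4) (0,-5)

Derivation:
Initial moves: LDLDDDD
Fold: move[2]->D => LDDDDDD (positions: [(0, 0), (-1, 0), (-1, -1), (-1, -2), (-1, -3), (-1, -4), (-1, -5), (-1, -6)])
Fold: move[4]->L => LDDDLDD (positions: [(0, 0), (-1, 0), (-1, -1), (-1, -2), (-1, -3), (-2, -3), (-2, -4), (-2, -5)])
Fold: move[4]->R => LDDDRDD (positions: [(0, 0), (-1, 0), (-1, -1), (-1, -2), (-1, -3), (0, -3), (0, -4), (0, -5)])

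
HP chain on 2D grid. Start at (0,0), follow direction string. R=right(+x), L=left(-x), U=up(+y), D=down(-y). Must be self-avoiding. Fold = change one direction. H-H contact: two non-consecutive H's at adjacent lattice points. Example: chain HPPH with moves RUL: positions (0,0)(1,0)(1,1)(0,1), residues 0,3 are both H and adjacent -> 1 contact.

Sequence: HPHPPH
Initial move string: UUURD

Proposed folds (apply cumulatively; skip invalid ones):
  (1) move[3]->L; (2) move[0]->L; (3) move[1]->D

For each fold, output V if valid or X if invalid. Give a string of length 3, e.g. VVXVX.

Initial: UUURD -> [(0, 0), (0, 1), (0, 2), (0, 3), (1, 3), (1, 2)]
Fold 1: move[3]->L => UUULD VALID
Fold 2: move[0]->L => LUULD VALID
Fold 3: move[1]->D => LDULD INVALID (collision), skipped

Answer: VVX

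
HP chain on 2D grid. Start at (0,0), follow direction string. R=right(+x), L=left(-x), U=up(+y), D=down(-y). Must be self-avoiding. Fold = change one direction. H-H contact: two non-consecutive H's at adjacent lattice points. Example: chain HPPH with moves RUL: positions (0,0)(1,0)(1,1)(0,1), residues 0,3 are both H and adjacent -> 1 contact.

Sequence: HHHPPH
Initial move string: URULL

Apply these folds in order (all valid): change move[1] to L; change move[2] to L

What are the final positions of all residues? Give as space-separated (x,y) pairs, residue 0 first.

Answer: (0,0) (0,1) (-1,1) (-2,1) (-3,1) (-4,1)

Derivation:
Initial moves: URULL
Fold: move[1]->L => ULULL (positions: [(0, 0), (0, 1), (-1, 1), (-1, 2), (-2, 2), (-3, 2)])
Fold: move[2]->L => ULLLL (positions: [(0, 0), (0, 1), (-1, 1), (-2, 1), (-3, 1), (-4, 1)])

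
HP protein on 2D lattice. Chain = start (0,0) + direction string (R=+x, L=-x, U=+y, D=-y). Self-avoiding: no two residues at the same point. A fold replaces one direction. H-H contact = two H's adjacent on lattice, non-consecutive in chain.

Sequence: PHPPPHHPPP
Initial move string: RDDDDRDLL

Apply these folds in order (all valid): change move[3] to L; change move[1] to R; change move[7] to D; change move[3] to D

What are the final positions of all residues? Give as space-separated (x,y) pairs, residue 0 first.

Initial moves: RDDDDRDLL
Fold: move[3]->L => RDDLDRDLL (positions: [(0, 0), (1, 0), (1, -1), (1, -2), (0, -2), (0, -3), (1, -3), (1, -4), (0, -4), (-1, -4)])
Fold: move[1]->R => RRDLDRDLL (positions: [(0, 0), (1, 0), (2, 0), (2, -1), (1, -1), (1, -2), (2, -2), (2, -3), (1, -3), (0, -3)])
Fold: move[7]->D => RRDLDRDDL (positions: [(0, 0), (1, 0), (2, 0), (2, -1), (1, -1), (1, -2), (2, -2), (2, -3), (2, -4), (1, -4)])
Fold: move[3]->D => RRDDDRDDL (positions: [(0, 0), (1, 0), (2, 0), (2, -1), (2, -2), (2, -3), (3, -3), (3, -4), (3, -5), (2, -5)])

Answer: (0,0) (1,0) (2,0) (2,-1) (2,-2) (2,-3) (3,-3) (3,-4) (3,-5) (2,-5)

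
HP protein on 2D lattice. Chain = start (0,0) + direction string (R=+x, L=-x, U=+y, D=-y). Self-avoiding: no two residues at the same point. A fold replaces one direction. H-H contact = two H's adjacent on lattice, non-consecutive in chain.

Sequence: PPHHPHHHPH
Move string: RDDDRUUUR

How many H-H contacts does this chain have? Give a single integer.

Positions: [(0, 0), (1, 0), (1, -1), (1, -2), (1, -3), (2, -3), (2, -2), (2, -1), (2, 0), (3, 0)]
H-H contact: residue 2 @(1,-1) - residue 7 @(2, -1)
H-H contact: residue 3 @(1,-2) - residue 6 @(2, -2)

Answer: 2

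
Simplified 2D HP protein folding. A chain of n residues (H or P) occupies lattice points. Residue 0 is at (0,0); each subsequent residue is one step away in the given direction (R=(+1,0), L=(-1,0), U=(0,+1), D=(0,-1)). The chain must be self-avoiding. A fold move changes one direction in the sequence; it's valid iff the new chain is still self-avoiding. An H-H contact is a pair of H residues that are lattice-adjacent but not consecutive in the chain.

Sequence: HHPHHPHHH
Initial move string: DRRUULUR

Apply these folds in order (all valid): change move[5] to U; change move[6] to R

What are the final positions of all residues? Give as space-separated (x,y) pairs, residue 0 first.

Answer: (0,0) (0,-1) (1,-1) (2,-1) (2,0) (2,1) (2,2) (3,2) (4,2)

Derivation:
Initial moves: DRRUULUR
Fold: move[5]->U => DRRUUUUR (positions: [(0, 0), (0, -1), (1, -1), (2, -1), (2, 0), (2, 1), (2, 2), (2, 3), (3, 3)])
Fold: move[6]->R => DRRUUURR (positions: [(0, 0), (0, -1), (1, -1), (2, -1), (2, 0), (2, 1), (2, 2), (3, 2), (4, 2)])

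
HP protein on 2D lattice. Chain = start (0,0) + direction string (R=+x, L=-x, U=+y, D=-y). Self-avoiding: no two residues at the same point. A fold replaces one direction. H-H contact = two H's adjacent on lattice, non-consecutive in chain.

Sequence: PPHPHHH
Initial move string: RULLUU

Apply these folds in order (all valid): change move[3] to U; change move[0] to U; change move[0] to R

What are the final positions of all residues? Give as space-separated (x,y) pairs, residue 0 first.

Answer: (0,0) (1,0) (1,1) (0,1) (0,2) (0,3) (0,4)

Derivation:
Initial moves: RULLUU
Fold: move[3]->U => RULUUU (positions: [(0, 0), (1, 0), (1, 1), (0, 1), (0, 2), (0, 3), (0, 4)])
Fold: move[0]->U => UULUUU (positions: [(0, 0), (0, 1), (0, 2), (-1, 2), (-1, 3), (-1, 4), (-1, 5)])
Fold: move[0]->R => RULUUU (positions: [(0, 0), (1, 0), (1, 1), (0, 1), (0, 2), (0, 3), (0, 4)])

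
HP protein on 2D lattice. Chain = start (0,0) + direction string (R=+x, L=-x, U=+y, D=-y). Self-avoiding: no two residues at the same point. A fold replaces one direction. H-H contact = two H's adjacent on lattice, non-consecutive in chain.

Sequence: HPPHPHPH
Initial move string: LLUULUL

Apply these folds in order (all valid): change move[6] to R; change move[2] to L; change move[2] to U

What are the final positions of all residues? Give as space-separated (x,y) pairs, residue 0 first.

Answer: (0,0) (-1,0) (-2,0) (-2,1) (-2,2) (-3,2) (-3,3) (-2,3)

Derivation:
Initial moves: LLUULUL
Fold: move[6]->R => LLUULUR (positions: [(0, 0), (-1, 0), (-2, 0), (-2, 1), (-2, 2), (-3, 2), (-3, 3), (-2, 3)])
Fold: move[2]->L => LLLULUR (positions: [(0, 0), (-1, 0), (-2, 0), (-3, 0), (-3, 1), (-4, 1), (-4, 2), (-3, 2)])
Fold: move[2]->U => LLUULUR (positions: [(0, 0), (-1, 0), (-2, 0), (-2, 1), (-2, 2), (-3, 2), (-3, 3), (-2, 3)])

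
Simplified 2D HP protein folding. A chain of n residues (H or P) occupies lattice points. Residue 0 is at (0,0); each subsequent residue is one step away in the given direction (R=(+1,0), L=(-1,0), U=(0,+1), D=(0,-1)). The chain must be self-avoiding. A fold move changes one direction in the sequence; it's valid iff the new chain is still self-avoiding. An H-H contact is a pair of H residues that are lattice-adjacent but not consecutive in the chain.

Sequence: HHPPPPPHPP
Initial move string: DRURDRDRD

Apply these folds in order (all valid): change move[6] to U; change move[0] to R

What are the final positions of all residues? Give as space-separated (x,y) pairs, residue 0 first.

Answer: (0,0) (1,0) (2,0) (2,1) (3,1) (3,0) (4,0) (4,1) (5,1) (5,0)

Derivation:
Initial moves: DRURDRDRD
Fold: move[6]->U => DRURDRURD (positions: [(0, 0), (0, -1), (1, -1), (1, 0), (2, 0), (2, -1), (3, -1), (3, 0), (4, 0), (4, -1)])
Fold: move[0]->R => RRURDRURD (positions: [(0, 0), (1, 0), (2, 0), (2, 1), (3, 1), (3, 0), (4, 0), (4, 1), (5, 1), (5, 0)])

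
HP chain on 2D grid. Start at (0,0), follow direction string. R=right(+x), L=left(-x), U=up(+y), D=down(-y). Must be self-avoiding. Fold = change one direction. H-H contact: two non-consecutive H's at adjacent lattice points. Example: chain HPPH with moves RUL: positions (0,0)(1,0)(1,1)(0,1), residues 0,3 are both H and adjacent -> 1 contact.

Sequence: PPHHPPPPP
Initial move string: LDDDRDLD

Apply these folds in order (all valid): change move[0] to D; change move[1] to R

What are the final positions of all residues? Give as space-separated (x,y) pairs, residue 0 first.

Initial moves: LDDDRDLD
Fold: move[0]->D => DDDDRDLD (positions: [(0, 0), (0, -1), (0, -2), (0, -3), (0, -4), (1, -4), (1, -5), (0, -5), (0, -6)])
Fold: move[1]->R => DRDDRDLD (positions: [(0, 0), (0, -1), (1, -1), (1, -2), (1, -3), (2, -3), (2, -4), (1, -4), (1, -5)])

Answer: (0,0) (0,-1) (1,-1) (1,-2) (1,-3) (2,-3) (2,-4) (1,-4) (1,-5)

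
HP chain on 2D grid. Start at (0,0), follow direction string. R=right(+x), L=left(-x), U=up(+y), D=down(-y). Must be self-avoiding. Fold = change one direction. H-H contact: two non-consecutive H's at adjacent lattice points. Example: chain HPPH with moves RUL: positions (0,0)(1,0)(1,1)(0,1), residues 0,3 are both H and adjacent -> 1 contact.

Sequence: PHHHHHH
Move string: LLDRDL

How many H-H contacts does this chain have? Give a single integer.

Positions: [(0, 0), (-1, 0), (-2, 0), (-2, -1), (-1, -1), (-1, -2), (-2, -2)]
H-H contact: residue 1 @(-1,0) - residue 4 @(-1, -1)
H-H contact: residue 3 @(-2,-1) - residue 6 @(-2, -2)

Answer: 2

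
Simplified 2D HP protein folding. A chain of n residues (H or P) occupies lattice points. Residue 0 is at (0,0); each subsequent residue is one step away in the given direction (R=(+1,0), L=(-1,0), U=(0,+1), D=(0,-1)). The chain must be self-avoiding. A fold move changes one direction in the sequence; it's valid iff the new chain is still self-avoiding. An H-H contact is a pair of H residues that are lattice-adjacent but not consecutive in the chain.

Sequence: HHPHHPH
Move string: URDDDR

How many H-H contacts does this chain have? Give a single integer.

Answer: 1

Derivation:
Positions: [(0, 0), (0, 1), (1, 1), (1, 0), (1, -1), (1, -2), (2, -2)]
H-H contact: residue 0 @(0,0) - residue 3 @(1, 0)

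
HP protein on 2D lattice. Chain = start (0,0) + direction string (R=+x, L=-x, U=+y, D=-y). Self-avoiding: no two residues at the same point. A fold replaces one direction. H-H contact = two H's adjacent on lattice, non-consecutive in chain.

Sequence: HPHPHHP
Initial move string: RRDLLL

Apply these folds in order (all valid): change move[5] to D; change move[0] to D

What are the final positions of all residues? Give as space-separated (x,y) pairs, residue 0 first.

Answer: (0,0) (0,-1) (1,-1) (1,-2) (0,-2) (-1,-2) (-1,-3)

Derivation:
Initial moves: RRDLLL
Fold: move[5]->D => RRDLLD (positions: [(0, 0), (1, 0), (2, 0), (2, -1), (1, -1), (0, -1), (0, -2)])
Fold: move[0]->D => DRDLLD (positions: [(0, 0), (0, -1), (1, -1), (1, -2), (0, -2), (-1, -2), (-1, -3)])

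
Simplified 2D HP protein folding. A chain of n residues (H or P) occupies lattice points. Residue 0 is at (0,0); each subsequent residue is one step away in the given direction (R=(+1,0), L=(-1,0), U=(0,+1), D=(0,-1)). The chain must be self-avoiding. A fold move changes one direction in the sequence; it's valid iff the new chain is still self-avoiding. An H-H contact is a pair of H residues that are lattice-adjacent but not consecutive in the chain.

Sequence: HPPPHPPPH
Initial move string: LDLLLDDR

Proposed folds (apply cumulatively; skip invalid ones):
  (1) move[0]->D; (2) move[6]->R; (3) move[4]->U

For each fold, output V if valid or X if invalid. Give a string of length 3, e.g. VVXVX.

Answer: VVX

Derivation:
Initial: LDLLLDDR -> [(0, 0), (-1, 0), (-1, -1), (-2, -1), (-3, -1), (-4, -1), (-4, -2), (-4, -3), (-3, -3)]
Fold 1: move[0]->D => DDLLLDDR VALID
Fold 2: move[6]->R => DDLLLDRR VALID
Fold 3: move[4]->U => DDLLUDRR INVALID (collision), skipped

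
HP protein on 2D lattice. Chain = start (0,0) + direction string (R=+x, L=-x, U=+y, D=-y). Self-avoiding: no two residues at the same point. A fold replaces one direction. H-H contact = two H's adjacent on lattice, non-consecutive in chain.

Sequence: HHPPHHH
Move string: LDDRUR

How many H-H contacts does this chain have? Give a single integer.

Positions: [(0, 0), (-1, 0), (-1, -1), (-1, -2), (0, -2), (0, -1), (1, -1)]
H-H contact: residue 0 @(0,0) - residue 5 @(0, -1)

Answer: 1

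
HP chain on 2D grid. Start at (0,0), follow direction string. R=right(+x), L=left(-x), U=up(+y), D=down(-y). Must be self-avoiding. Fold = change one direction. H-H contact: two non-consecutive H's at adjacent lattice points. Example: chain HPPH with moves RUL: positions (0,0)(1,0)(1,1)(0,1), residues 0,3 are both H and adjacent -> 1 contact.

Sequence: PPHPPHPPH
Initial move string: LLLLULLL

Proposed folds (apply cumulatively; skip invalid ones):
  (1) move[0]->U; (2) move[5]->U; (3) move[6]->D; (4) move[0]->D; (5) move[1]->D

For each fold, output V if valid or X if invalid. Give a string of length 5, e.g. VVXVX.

Answer: VVXVV

Derivation:
Initial: LLLLULLL -> [(0, 0), (-1, 0), (-2, 0), (-3, 0), (-4, 0), (-4, 1), (-5, 1), (-6, 1), (-7, 1)]
Fold 1: move[0]->U => ULLLULLL VALID
Fold 2: move[5]->U => ULLLUULL VALID
Fold 3: move[6]->D => ULLLUUDL INVALID (collision), skipped
Fold 4: move[0]->D => DLLLUULL VALID
Fold 5: move[1]->D => DDLLUULL VALID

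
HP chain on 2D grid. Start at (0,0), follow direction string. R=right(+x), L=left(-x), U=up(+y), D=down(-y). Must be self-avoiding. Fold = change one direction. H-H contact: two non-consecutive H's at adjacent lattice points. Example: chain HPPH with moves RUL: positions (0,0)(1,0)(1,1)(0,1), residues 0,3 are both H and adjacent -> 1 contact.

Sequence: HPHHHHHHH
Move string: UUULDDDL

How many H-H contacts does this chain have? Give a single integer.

Answer: 2

Derivation:
Positions: [(0, 0), (0, 1), (0, 2), (0, 3), (-1, 3), (-1, 2), (-1, 1), (-1, 0), (-2, 0)]
H-H contact: residue 0 @(0,0) - residue 7 @(-1, 0)
H-H contact: residue 2 @(0,2) - residue 5 @(-1, 2)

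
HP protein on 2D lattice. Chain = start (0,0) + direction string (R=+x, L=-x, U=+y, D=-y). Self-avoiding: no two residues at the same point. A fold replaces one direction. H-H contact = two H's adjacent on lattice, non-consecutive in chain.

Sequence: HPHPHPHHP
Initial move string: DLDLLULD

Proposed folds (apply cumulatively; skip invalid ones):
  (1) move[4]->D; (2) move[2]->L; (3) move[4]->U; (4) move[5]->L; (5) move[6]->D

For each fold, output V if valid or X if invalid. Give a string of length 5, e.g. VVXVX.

Answer: XVVVV

Derivation:
Initial: DLDLLULD -> [(0, 0), (0, -1), (-1, -1), (-1, -2), (-2, -2), (-3, -2), (-3, -1), (-4, -1), (-4, -2)]
Fold 1: move[4]->D => DLDLDULD INVALID (collision), skipped
Fold 2: move[2]->L => DLLLLULD VALID
Fold 3: move[4]->U => DLLLUULD VALID
Fold 4: move[5]->L => DLLLULLD VALID
Fold 5: move[6]->D => DLLLULDD VALID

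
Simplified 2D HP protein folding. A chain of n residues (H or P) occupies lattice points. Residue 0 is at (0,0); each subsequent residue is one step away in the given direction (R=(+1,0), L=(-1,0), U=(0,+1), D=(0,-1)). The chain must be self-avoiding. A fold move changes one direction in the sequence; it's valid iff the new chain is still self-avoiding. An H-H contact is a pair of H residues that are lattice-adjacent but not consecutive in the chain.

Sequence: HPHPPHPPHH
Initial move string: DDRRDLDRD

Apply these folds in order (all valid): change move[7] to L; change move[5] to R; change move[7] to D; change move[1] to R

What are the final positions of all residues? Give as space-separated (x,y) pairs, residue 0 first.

Initial moves: DDRRDLDRD
Fold: move[7]->L => DDRRDLDLD (positions: [(0, 0), (0, -1), (0, -2), (1, -2), (2, -2), (2, -3), (1, -3), (1, -4), (0, -4), (0, -5)])
Fold: move[5]->R => DDRRDRDLD (positions: [(0, 0), (0, -1), (0, -2), (1, -2), (2, -2), (2, -3), (3, -3), (3, -4), (2, -4), (2, -5)])
Fold: move[7]->D => DDRRDRDDD (positions: [(0, 0), (0, -1), (0, -2), (1, -2), (2, -2), (2, -3), (3, -3), (3, -4), (3, -5), (3, -6)])
Fold: move[1]->R => DRRRDRDDD (positions: [(0, 0), (0, -1), (1, -1), (2, -1), (3, -1), (3, -2), (4, -2), (4, -3), (4, -4), (4, -5)])

Answer: (0,0) (0,-1) (1,-1) (2,-1) (3,-1) (3,-2) (4,-2) (4,-3) (4,-4) (4,-5)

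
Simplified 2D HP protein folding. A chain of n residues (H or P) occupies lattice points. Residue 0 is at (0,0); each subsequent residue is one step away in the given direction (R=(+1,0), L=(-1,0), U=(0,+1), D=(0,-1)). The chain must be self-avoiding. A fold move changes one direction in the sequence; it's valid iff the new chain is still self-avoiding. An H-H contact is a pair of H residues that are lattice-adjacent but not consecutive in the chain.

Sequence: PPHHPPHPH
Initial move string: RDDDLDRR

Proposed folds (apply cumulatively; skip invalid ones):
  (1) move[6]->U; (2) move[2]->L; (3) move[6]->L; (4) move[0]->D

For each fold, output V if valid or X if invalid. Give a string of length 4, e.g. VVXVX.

Answer: XVXV

Derivation:
Initial: RDDDLDRR -> [(0, 0), (1, 0), (1, -1), (1, -2), (1, -3), (0, -3), (0, -4), (1, -4), (2, -4)]
Fold 1: move[6]->U => RDDDLDUR INVALID (collision), skipped
Fold 2: move[2]->L => RDLDLDRR VALID
Fold 3: move[6]->L => RDLDLDLR INVALID (collision), skipped
Fold 4: move[0]->D => DDLDLDRR VALID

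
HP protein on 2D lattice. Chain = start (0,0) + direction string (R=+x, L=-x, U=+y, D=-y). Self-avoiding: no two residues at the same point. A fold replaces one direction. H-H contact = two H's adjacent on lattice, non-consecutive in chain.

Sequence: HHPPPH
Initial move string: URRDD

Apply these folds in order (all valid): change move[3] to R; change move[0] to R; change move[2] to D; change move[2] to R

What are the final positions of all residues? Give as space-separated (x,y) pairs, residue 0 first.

Initial moves: URRDD
Fold: move[3]->R => URRRD (positions: [(0, 0), (0, 1), (1, 1), (2, 1), (3, 1), (3, 0)])
Fold: move[0]->R => RRRRD (positions: [(0, 0), (1, 0), (2, 0), (3, 0), (4, 0), (4, -1)])
Fold: move[2]->D => RRDRD (positions: [(0, 0), (1, 0), (2, 0), (2, -1), (3, -1), (3, -2)])
Fold: move[2]->R => RRRRD (positions: [(0, 0), (1, 0), (2, 0), (3, 0), (4, 0), (4, -1)])

Answer: (0,0) (1,0) (2,0) (3,0) (4,0) (4,-1)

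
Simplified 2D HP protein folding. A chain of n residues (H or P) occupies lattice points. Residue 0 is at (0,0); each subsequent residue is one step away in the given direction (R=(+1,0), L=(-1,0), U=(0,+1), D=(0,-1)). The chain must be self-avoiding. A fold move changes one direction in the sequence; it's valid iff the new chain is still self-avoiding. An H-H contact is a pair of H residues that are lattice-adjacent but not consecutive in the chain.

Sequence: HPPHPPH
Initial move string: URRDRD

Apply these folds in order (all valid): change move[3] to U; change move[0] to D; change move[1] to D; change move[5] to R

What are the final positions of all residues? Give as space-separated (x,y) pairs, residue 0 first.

Answer: (0,0) (0,-1) (0,-2) (1,-2) (1,-1) (2,-1) (3,-1)

Derivation:
Initial moves: URRDRD
Fold: move[3]->U => URRURD (positions: [(0, 0), (0, 1), (1, 1), (2, 1), (2, 2), (3, 2), (3, 1)])
Fold: move[0]->D => DRRURD (positions: [(0, 0), (0, -1), (1, -1), (2, -1), (2, 0), (3, 0), (3, -1)])
Fold: move[1]->D => DDRURD (positions: [(0, 0), (0, -1), (0, -2), (1, -2), (1, -1), (2, -1), (2, -2)])
Fold: move[5]->R => DDRURR (positions: [(0, 0), (0, -1), (0, -2), (1, -2), (1, -1), (2, -1), (3, -1)])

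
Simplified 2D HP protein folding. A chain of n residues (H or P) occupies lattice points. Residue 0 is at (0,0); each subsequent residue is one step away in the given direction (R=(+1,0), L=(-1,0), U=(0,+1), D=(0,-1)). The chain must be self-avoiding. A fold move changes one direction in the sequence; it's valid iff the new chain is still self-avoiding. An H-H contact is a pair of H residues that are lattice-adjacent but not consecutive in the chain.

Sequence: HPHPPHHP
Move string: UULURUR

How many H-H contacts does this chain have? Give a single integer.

Positions: [(0, 0), (0, 1), (0, 2), (-1, 2), (-1, 3), (0, 3), (0, 4), (1, 4)]
H-H contact: residue 2 @(0,2) - residue 5 @(0, 3)

Answer: 1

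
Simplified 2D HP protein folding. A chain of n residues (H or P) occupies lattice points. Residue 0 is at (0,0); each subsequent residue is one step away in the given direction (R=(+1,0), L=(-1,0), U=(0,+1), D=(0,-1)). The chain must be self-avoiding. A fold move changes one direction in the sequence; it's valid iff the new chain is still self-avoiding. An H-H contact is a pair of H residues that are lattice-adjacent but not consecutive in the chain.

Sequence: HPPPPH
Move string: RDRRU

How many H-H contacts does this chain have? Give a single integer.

Positions: [(0, 0), (1, 0), (1, -1), (2, -1), (3, -1), (3, 0)]
No H-H contacts found.

Answer: 0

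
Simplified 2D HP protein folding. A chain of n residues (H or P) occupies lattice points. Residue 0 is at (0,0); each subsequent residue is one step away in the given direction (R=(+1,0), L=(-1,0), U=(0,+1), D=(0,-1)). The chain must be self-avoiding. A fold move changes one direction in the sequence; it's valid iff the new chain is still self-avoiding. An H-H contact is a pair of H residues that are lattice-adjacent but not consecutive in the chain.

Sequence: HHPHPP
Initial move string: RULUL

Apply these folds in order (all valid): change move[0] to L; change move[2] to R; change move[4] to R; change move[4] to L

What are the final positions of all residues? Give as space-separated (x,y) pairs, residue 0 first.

Initial moves: RULUL
Fold: move[0]->L => LULUL (positions: [(0, 0), (-1, 0), (-1, 1), (-2, 1), (-2, 2), (-3, 2)])
Fold: move[2]->R => LURUL (positions: [(0, 0), (-1, 0), (-1, 1), (0, 1), (0, 2), (-1, 2)])
Fold: move[4]->R => LURUR (positions: [(0, 0), (-1, 0), (-1, 1), (0, 1), (0, 2), (1, 2)])
Fold: move[4]->L => LURUL (positions: [(0, 0), (-1, 0), (-1, 1), (0, 1), (0, 2), (-1, 2)])

Answer: (0,0) (-1,0) (-1,1) (0,1) (0,2) (-1,2)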